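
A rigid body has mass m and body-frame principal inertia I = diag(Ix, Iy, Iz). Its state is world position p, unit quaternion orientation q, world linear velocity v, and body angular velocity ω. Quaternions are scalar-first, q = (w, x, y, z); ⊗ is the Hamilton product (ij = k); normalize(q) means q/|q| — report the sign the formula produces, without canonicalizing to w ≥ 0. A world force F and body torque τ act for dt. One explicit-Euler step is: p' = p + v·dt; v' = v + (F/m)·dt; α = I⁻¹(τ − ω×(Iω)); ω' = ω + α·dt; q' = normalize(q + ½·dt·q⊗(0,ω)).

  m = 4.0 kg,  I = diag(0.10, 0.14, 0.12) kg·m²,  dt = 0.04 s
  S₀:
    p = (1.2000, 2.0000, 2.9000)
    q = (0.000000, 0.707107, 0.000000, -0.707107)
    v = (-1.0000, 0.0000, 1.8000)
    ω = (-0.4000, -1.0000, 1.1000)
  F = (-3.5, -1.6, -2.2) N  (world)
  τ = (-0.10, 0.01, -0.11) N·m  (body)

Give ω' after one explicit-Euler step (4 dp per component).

ω' = (-0.4488, -0.9997, 1.0580)

precession coupling ω×(Iω) = (0.0220, 0.0088, 0.0160)
(τ − ω×Iω)/I = (-1.2200, 0.0086, -1.0500)
ω + α·dt = (-0.4488, -0.9997, 1.0580)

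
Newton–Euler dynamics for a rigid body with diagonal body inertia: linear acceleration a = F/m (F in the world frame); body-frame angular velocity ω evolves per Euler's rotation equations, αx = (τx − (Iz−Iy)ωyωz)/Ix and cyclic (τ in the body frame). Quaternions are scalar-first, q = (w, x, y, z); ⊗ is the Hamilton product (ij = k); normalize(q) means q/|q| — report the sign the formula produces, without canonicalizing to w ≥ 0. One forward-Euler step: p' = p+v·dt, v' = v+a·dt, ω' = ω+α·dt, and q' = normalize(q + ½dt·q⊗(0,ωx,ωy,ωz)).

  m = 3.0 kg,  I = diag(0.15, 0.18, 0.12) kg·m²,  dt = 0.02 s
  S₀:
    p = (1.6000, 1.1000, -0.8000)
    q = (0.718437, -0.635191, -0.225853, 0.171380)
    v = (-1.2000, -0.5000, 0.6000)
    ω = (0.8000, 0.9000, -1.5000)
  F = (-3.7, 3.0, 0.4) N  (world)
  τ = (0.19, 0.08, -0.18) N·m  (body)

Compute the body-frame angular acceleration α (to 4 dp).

α = (0.7267, 0.6444, -1.6800)

precession coupling ω×(Iω) = (0.0810, -0.0360, 0.0216)
α = I⁻¹(τ − ω×Iω) = (0.7267, 0.6444, -1.6800)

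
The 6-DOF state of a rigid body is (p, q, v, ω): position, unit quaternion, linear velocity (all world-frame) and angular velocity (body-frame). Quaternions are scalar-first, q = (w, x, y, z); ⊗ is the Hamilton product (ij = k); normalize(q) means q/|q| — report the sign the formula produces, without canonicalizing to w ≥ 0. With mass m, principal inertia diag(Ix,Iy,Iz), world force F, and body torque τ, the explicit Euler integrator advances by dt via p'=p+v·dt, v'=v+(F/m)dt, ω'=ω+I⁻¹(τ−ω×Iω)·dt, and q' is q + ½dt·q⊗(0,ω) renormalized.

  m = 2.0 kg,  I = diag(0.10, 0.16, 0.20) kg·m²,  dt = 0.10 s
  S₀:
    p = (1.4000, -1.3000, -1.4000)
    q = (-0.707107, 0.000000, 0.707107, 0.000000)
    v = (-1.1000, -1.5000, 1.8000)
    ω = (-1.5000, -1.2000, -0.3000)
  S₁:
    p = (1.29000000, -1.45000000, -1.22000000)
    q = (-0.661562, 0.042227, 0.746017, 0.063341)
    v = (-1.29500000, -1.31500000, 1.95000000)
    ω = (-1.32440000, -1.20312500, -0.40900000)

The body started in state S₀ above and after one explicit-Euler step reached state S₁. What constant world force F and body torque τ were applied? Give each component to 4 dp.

Δv = v₁−v₀ = (-0.19500000, 0.18500000, 0.15000000)
applied force F = (-3.9000, 3.7000, 3.0000)
Δω = ω₁−ω₀ = (0.17560000, -0.00312500, -0.10900000)
gyro term ω₀×Iω₀ = (0.0144, -0.0450, 0.1080)
applied torque τ = (0.1900, -0.0500, -0.1100)

F = (-3.9000, 3.7000, 3.0000)
τ = (0.1900, -0.0500, -0.1100)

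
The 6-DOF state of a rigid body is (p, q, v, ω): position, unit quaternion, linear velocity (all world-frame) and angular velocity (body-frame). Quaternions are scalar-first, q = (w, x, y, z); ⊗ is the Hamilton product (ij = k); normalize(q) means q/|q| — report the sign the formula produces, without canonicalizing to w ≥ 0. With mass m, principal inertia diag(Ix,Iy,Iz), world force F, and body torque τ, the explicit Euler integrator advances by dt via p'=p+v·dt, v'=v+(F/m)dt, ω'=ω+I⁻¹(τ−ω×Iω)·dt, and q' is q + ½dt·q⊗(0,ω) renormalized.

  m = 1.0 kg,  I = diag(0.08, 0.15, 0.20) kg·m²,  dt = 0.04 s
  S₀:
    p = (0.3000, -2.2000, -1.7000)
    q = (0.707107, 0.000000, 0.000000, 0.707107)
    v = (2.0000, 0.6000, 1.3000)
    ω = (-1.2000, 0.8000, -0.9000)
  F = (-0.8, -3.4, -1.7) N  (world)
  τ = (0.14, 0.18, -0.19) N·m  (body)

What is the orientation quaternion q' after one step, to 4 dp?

Hamilton product q⊗(0,ω) = (0.6363963, -1.4142140, -0.2828428, -0.6363963)
updated quaternion q' = (0.7194, -0.0283, -0.0057, 0.6940)

q' = (0.7194, -0.0283, -0.0057, 0.6940)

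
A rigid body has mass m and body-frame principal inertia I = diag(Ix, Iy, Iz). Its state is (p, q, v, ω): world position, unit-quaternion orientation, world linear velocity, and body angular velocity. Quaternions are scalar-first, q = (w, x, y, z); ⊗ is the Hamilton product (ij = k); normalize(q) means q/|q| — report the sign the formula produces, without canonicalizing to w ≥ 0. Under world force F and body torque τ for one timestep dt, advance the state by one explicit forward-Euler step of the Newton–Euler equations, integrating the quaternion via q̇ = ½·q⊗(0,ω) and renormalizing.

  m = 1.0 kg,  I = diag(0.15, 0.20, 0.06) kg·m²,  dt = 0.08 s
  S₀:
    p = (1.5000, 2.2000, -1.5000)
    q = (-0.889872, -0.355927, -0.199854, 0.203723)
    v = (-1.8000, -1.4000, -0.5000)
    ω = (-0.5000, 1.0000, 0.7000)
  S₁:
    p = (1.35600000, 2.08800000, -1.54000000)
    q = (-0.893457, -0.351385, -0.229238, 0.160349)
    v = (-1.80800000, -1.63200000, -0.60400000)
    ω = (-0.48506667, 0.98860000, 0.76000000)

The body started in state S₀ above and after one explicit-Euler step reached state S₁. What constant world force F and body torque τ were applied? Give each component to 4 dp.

F = (-0.1000, -2.9000, -1.3000)
τ = (-0.0700, -0.0600, 0.0200)

v₁ − v₀ = (-0.00800000, -0.23200000, -0.10400000)
applied force F = (-0.1000, -2.9000, -1.3000)
ω₁ − ω₀ = (0.01493333, -0.01140000, 0.06000000)
gyro term ω₀×Iω₀ = (-0.0980, -0.0315, -0.0250)
τ = I·(Δω/dt) + ω₀×(Iω₀) = (-0.0700, -0.0600, 0.0200)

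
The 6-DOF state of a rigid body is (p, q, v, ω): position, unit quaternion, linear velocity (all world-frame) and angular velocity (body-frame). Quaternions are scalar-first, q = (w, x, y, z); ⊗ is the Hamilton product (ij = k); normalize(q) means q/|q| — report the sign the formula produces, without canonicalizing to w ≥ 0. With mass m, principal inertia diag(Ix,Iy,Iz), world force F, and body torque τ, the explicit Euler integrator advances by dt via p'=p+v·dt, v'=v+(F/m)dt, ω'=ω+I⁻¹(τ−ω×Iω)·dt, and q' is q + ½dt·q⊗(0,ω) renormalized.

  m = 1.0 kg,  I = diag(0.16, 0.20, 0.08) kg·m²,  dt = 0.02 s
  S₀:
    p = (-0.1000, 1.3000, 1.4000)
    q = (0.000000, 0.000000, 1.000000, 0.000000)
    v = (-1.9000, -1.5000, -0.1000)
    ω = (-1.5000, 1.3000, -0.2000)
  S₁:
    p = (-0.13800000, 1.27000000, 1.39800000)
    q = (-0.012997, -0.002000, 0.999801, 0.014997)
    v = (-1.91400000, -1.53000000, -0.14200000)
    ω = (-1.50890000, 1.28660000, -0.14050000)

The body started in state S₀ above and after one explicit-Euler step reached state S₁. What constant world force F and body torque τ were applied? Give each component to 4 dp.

rate change Δω = (-0.00890000, -0.01340000, 0.05950000)
applied torque τ = (-0.0400, -0.1100, 0.1600)
v₁ − v₀ = (-0.01400000, -0.03000000, -0.04200000)
F = m·Δv/dt = (-0.7000, -1.5000, -2.1000)

F = (-0.7000, -1.5000, -2.1000)
τ = (-0.0400, -0.1100, 0.1600)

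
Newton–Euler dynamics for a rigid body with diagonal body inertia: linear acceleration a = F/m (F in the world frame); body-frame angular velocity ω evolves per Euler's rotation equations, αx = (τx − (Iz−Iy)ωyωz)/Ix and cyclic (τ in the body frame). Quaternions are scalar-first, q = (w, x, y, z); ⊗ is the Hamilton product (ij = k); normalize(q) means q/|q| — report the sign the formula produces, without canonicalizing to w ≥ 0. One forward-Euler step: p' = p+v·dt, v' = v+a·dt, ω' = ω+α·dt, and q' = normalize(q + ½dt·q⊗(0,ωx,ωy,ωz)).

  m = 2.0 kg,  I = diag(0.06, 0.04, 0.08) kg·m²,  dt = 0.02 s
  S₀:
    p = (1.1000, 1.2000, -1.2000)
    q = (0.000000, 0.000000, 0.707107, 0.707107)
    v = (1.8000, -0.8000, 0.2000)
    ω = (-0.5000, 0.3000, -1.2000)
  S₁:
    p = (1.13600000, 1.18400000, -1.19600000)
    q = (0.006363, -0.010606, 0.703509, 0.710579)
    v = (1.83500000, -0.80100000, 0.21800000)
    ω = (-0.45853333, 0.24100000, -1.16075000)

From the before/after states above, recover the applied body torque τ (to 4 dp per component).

Δω = ω₁−ω₀ = (0.04146667, -0.05900000, 0.03925000)
precession coupling = (-0.0144, -0.0120, 0.0030)
I·α + gyro = (0.1100, -0.1300, 0.1600)

τ = (0.1100, -0.1300, 0.1600)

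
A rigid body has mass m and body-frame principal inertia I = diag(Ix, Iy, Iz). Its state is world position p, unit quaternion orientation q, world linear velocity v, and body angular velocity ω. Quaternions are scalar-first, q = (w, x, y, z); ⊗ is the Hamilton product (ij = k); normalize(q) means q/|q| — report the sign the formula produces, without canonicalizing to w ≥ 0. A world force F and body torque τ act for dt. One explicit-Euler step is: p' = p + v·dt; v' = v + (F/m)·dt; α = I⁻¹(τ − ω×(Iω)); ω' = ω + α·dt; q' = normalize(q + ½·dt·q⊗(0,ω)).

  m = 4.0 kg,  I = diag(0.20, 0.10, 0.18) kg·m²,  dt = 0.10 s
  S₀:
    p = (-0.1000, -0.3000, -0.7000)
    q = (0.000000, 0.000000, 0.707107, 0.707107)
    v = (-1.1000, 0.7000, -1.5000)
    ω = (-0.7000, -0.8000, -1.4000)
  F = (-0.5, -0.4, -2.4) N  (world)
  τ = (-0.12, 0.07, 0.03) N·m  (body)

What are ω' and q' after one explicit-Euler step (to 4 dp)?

(τ − ω×Iω)/I = (-1.0480, 0.5040, 0.4778)
ω + α·dt = (-0.8048, -0.7496, -1.3522)
q⊗(0,ω) = (1.5556354, -0.4242642, -0.4949749, 0.4949749)
q' = normalize(q + ½dt·q⊗(0,ω)) = (0.0775, -0.0211, 0.6797, 0.7290)

ω' = (-0.8048, -0.7496, -1.3522)
q' = (0.0775, -0.0211, 0.6797, 0.7290)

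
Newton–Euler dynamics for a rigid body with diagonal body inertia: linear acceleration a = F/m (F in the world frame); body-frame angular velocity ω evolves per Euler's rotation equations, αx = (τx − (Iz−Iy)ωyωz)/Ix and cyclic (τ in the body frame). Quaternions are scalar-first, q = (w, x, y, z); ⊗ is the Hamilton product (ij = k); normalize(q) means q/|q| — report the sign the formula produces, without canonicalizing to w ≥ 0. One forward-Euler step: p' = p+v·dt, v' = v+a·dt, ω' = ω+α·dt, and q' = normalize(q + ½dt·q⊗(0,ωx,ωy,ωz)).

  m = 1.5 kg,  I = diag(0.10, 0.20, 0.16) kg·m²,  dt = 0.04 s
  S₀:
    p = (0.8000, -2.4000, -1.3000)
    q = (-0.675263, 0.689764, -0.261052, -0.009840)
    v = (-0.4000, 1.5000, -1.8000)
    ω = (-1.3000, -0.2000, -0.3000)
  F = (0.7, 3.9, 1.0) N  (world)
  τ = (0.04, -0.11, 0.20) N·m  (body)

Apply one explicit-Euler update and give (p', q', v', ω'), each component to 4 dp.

(τ − ω×Iω)/I = (0.4240, -0.4330, 1.0875)
new body rate ω' = (-1.2830, -0.2173, -0.2565)
q⊗(0,ω) = (0.8415308, 0.9541895, 0.3547738, -0.2747415)
updated quaternion q' = (-0.6582, 0.7086, -0.2539, -0.0153)
a = F/m = (0.4667, 2.6000, 0.6667)
p' = p + v·dt = (0.7840, -2.3400, -1.3720)
v' = v + a·dt = (-0.3813, 1.6040, -1.7733)

p' = (0.7840, -2.3400, -1.3720)
q' = (-0.6582, 0.7086, -0.2539, -0.0153)
v' = (-0.3813, 1.6040, -1.7733)
ω' = (-1.2830, -0.2173, -0.2565)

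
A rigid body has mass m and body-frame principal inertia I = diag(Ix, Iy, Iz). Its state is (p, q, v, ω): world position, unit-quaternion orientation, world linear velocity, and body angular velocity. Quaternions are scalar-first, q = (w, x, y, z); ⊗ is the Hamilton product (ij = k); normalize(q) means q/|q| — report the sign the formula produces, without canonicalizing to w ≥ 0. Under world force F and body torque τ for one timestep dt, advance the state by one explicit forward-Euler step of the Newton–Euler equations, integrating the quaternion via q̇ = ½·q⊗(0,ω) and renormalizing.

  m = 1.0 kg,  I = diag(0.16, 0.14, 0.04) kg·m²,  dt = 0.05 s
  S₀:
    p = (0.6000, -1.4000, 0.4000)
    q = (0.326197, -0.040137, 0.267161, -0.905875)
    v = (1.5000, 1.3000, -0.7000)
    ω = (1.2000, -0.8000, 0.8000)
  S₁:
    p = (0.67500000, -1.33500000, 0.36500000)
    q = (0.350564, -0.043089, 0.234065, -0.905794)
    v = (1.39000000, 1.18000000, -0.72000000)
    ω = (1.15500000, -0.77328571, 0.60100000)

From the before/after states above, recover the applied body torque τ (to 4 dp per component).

τ = (-0.0800, 0.1900, -0.1400)

rate change Δω = (-0.04500000, 0.02671429, -0.19900000)
I·α + gyro = (-0.0800, 0.1900, -0.1400)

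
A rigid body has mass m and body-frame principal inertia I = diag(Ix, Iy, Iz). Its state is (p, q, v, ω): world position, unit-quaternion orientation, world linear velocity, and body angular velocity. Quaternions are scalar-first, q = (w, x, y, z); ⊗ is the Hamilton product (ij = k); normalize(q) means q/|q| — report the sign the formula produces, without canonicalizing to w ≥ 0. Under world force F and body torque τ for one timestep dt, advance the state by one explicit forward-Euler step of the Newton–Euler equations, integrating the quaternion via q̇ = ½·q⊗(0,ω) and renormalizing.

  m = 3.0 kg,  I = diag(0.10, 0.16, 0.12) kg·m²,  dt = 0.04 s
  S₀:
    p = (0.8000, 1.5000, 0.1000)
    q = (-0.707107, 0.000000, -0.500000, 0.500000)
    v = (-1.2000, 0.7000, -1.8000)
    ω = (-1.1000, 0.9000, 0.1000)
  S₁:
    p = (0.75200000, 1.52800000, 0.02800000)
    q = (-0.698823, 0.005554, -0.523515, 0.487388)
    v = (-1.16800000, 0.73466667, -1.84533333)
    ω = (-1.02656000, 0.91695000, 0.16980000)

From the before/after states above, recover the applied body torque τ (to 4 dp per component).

τ = (0.1800, 0.0700, 0.1500)

ω₁ − ω₀ = (0.07344000, 0.01695000, 0.06980000)
gyro term ω₀×Iω₀ = (-0.0036, 0.0022, -0.0594)
I·α + gyro = (0.1800, 0.0700, 0.1500)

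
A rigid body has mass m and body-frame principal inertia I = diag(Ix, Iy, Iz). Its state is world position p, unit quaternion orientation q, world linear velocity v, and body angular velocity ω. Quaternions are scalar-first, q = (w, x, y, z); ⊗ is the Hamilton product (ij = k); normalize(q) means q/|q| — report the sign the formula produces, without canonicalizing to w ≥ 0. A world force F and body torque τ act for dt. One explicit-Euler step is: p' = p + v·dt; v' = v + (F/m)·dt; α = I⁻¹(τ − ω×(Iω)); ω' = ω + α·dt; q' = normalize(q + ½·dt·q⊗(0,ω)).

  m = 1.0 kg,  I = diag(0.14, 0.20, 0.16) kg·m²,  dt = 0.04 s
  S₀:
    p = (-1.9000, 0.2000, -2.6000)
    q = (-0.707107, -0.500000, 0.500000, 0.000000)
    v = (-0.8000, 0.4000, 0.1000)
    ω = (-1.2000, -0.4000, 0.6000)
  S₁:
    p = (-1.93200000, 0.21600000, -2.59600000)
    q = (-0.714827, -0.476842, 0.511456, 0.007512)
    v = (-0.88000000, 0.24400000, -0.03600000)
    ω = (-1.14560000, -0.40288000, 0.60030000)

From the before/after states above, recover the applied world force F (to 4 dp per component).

F = (-2.0000, -3.9000, -3.4000)

velocity change Δv = (-0.08000000, -0.15600000, -0.13600000)
m·(v₁−v₀)/dt = (-2.0000, -3.9000, -3.4000)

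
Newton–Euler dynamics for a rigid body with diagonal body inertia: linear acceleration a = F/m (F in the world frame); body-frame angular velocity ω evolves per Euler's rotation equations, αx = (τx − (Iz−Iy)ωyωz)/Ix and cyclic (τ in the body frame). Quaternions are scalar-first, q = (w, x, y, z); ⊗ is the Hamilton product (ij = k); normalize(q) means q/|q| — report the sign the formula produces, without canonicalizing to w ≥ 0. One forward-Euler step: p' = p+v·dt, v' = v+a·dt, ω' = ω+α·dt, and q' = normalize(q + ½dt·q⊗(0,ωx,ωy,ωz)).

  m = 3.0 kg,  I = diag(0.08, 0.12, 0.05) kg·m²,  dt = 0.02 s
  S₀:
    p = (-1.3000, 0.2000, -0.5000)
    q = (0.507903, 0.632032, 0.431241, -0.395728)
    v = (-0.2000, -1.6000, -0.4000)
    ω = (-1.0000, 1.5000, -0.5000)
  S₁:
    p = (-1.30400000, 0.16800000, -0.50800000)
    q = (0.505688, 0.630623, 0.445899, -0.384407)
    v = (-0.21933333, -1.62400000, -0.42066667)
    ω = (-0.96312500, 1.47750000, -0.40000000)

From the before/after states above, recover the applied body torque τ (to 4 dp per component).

rate change Δω = (0.03687500, -0.02250000, 0.10000000)
precession coupling = (0.0525, 0.0150, -0.0600)
τ = I·(Δω/dt) + ω₀×(Iω₀) = (0.2000, -0.1200, 0.1900)

τ = (0.2000, -0.1200, 0.1900)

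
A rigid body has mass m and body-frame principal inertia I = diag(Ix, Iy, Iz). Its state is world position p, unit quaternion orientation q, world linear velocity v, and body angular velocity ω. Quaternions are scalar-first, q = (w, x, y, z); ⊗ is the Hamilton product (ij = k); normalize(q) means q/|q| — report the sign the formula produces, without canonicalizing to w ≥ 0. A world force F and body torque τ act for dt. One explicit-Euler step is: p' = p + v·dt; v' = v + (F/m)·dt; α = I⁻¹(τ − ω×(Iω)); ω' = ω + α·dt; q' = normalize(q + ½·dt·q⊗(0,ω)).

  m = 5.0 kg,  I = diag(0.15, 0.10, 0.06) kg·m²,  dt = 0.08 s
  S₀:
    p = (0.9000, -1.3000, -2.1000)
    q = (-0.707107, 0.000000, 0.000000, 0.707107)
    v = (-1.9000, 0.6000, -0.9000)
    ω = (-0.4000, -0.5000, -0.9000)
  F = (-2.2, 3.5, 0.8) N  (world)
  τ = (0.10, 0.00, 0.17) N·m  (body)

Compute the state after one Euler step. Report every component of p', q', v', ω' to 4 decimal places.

gyro term ω×Iω = (-0.0180, 0.0324, -0.0100)
α = I⁻¹(τ − ω×Iω) = (0.7867, -0.3240, 3.0000)
ω + α·dt = (-0.3371, -0.5259, -0.6600)
2q̇ = q⊗(0,ω) = (0.6363963, 0.6363963, 0.0707107, 0.6363963)
q' = normalize(q + ½dt·q⊗(0,ω)) = (-0.6810, 0.0254, 0.0028, 0.7318)
new position p' = (0.7480, -1.2520, -2.1720)
v + (F/m)dt = (-1.9352, 0.6560, -0.8872)

p' = (0.7480, -1.2520, -2.1720)
q' = (-0.6810, 0.0254, 0.0028, 0.7318)
v' = (-1.9352, 0.6560, -0.8872)
ω' = (-0.3371, -0.5259, -0.6600)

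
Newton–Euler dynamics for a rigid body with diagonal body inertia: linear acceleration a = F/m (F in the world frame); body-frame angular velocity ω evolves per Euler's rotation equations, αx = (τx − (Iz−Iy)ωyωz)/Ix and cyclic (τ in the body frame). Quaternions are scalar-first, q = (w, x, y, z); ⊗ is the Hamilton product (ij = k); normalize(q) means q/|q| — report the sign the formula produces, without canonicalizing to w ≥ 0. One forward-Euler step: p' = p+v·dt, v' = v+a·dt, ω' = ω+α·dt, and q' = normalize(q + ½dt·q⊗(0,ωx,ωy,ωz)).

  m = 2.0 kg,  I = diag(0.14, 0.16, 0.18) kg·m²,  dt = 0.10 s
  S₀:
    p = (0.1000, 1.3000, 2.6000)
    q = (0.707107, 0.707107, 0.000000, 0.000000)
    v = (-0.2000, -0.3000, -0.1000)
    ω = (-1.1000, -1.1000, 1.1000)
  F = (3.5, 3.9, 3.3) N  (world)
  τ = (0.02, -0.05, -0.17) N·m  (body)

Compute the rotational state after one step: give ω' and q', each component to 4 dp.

ω' = (-1.0684, -1.1615, 0.9921)
q' = (0.7426, 0.6652, -0.0774, 0.0000)

α = I⁻¹(τ − ω×Iω) = (0.3157, -0.6150, -1.0789)
ω + α·dt = (-1.0684, -1.1615, 0.9921)
2q̇ = q⊗(0,ω) = (0.7778177, -0.7778177, -1.5556354, 0.0000000)
q + ½dt·q⊗(0,ω), renormalized = (0.7426, 0.6652, -0.0774, 0.0000)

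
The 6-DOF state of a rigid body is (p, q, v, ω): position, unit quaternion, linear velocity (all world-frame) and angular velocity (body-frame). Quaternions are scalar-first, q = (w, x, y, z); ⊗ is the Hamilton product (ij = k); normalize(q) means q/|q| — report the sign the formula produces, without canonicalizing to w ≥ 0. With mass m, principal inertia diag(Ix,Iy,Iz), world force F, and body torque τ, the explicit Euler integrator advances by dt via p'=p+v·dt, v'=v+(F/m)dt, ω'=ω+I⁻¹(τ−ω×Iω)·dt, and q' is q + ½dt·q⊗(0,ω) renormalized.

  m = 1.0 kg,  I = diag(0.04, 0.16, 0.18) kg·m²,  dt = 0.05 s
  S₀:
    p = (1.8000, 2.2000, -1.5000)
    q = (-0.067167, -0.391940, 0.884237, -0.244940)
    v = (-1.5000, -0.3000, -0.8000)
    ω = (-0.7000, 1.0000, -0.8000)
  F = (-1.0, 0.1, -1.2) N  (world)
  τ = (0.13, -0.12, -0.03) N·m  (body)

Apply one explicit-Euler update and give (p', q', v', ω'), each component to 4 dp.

new position p' = (1.7250, 2.1850, -1.5400)
new velocity v' = (-1.5500, -0.2950, -0.8600)
(τ − ω×Iω)/I = (3.6500, -0.2600, 0.3000)
ω' = ω + α·dt = (-0.5175, 0.9870, -0.7850)
2q̇ = q⊗(0,ω) = (-1.3545470, -0.4154327, -0.2092610, 0.2807595)
q + ½dt·q⊗(0,ω), renormalized = (-0.1010, -0.4021, 0.8784, -0.2378)

p' = (1.7250, 2.1850, -1.5400)
q' = (-0.1010, -0.4021, 0.8784, -0.2378)
v' = (-1.5500, -0.2950, -0.8600)
ω' = (-0.5175, 0.9870, -0.7850)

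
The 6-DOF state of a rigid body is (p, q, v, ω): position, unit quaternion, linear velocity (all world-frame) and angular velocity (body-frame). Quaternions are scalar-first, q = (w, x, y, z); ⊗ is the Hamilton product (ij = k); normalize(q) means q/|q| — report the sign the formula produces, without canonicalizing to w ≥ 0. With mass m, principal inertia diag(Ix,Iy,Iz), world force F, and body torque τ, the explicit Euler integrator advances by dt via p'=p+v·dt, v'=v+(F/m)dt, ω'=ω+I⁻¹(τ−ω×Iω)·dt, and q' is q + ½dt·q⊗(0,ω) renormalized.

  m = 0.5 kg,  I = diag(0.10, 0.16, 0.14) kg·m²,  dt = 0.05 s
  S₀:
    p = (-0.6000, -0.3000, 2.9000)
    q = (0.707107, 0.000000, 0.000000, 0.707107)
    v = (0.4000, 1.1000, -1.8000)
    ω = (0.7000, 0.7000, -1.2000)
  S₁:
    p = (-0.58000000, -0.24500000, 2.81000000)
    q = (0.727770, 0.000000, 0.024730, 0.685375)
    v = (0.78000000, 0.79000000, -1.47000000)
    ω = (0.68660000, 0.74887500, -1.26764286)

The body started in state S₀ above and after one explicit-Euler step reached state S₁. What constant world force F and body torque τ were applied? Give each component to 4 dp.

Δv = v₁−v₀ = (0.38000000, -0.31000000, 0.33000000)
m·(v₁−v₀)/dt = (3.8000, -3.1000, 3.3000)
rate change Δω = (-0.01340000, 0.04887500, -0.06764286)
ω₀×(Iω₀) = (0.0168, 0.0336, 0.0294)
τ = I·(Δω/dt) + ω₀×(Iω₀) = (-0.0100, 0.1900, -0.1600)

F = (3.8000, -3.1000, 3.3000)
τ = (-0.0100, 0.1900, -0.1600)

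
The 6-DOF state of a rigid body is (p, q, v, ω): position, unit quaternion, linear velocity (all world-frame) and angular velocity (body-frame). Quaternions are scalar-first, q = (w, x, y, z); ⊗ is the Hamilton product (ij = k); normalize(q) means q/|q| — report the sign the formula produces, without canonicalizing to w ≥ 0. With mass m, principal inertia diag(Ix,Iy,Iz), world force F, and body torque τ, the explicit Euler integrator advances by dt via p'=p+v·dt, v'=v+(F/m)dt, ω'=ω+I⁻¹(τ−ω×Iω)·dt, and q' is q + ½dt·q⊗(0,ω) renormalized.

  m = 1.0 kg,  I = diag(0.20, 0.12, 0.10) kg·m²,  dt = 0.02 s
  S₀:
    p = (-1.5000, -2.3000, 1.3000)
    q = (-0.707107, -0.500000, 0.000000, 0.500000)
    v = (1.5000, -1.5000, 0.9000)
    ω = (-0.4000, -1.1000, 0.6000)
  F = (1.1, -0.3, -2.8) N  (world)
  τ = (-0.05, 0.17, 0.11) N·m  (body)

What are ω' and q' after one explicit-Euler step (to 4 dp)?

angular accel α = (-0.3160, 1.6167, 1.4520)
ω + α·dt = (-0.4063, -1.0677, 0.6290)
q⊗(0,ω) = (-0.5000000, 0.8328428, 0.8778177, 0.1257358)
q + ½dt·q⊗(0,ω), renormalized = (-0.7120, -0.4916, 0.0088, 0.5012)

ω' = (-0.4063, -1.0677, 0.6290)
q' = (-0.7120, -0.4916, 0.0088, 0.5012)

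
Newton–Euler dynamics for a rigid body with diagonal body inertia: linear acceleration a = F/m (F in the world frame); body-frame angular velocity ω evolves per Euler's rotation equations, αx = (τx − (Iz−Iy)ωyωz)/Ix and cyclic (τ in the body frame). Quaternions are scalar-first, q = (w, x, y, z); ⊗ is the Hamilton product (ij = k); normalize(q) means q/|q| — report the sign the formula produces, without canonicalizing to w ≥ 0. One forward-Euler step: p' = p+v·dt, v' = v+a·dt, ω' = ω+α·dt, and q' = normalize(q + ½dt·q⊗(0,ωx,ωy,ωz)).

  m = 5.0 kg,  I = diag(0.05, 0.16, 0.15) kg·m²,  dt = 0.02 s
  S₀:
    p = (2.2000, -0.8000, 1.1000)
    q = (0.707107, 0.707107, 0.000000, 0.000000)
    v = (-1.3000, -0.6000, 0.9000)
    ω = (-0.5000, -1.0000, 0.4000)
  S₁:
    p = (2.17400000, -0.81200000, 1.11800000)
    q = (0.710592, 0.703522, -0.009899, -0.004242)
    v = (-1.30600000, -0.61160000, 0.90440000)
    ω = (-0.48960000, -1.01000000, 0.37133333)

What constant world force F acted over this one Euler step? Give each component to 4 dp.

velocity change Δv = (-0.00600000, -0.01160000, 0.00440000)
F = m·Δv/dt = (-1.5000, -2.9000, 1.1000)

F = (-1.5000, -2.9000, 1.1000)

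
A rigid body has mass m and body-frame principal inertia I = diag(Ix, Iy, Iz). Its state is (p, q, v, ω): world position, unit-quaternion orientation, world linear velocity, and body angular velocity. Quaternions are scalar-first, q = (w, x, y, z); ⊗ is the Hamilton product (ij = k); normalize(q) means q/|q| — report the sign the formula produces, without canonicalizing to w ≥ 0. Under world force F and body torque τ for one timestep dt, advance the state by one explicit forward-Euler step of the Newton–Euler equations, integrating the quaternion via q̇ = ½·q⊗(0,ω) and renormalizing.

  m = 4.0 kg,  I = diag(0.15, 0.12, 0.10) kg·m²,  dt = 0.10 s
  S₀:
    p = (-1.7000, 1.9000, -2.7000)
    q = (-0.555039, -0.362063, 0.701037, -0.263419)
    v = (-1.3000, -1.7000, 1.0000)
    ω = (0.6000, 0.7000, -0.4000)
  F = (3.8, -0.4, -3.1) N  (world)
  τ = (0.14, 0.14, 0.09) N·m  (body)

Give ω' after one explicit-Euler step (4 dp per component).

gyro term ω×Iω = (0.0056, -0.0120, -0.0126)
α = I⁻¹(τ − ω×Iω) = (0.8960, 1.2667, 1.0260)
ω' = ω + α·dt = (0.6896, 0.8267, -0.2974)

ω' = (0.6896, 0.8267, -0.2974)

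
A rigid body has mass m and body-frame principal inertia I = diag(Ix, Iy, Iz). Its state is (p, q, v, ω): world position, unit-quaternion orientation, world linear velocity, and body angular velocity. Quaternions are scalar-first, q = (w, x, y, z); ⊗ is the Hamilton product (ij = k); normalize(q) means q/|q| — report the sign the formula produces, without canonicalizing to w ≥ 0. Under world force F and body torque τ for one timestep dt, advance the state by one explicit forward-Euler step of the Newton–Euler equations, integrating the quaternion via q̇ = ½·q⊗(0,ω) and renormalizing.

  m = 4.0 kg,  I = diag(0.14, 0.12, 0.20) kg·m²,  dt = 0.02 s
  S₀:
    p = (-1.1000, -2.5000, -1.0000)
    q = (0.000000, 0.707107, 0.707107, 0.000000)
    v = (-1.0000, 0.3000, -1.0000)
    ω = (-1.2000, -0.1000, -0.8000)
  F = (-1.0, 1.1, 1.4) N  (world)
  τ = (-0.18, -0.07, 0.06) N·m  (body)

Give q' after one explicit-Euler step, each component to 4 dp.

q' = (0.0092, 0.7014, 0.7127, 0.0078)

q⊗(0,ω) = (0.9192391, -0.5656856, 0.5656856, 0.7778177)
updated quaternion q' = (0.0092, 0.7014, 0.7127, 0.0078)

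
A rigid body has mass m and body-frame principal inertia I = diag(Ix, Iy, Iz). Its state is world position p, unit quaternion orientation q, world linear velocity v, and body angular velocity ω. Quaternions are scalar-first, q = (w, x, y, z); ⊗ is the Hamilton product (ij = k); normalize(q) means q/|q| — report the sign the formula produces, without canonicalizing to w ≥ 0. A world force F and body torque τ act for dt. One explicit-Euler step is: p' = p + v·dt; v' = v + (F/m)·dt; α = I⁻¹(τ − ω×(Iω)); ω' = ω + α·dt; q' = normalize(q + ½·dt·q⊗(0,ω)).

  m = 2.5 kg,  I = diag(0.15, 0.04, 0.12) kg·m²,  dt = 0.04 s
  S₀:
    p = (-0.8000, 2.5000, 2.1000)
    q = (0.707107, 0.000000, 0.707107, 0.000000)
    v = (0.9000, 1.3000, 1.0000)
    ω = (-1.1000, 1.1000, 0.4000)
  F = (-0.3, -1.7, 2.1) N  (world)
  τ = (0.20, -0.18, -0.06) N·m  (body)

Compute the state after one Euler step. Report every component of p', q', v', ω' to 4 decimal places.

ω×(Iω) gyroscopic = (0.0352, -0.0132, 0.1331)
α = I⁻¹(τ − ω×Iω) = (1.0987, -4.1700, -1.6092)
ω' = ω + α·dt = (-1.0561, 0.9332, 0.3356)
2q̇ = q⊗(0,ω) = (-0.7778177, -0.4949749, 0.7778177, 1.0606605)
updated quaternion q' = (0.6912, -0.0099, 0.7223, 0.0212)
linear accel F/m = (-0.1200, -0.6800, 0.8400)
p + v·dt = (-0.7640, 2.5520, 2.1400)
v + (F/m)dt = (0.8952, 1.2728, 1.0336)

p' = (-0.7640, 2.5520, 2.1400)
q' = (0.6912, -0.0099, 0.7223, 0.0212)
v' = (0.8952, 1.2728, 1.0336)
ω' = (-1.0561, 0.9332, 0.3356)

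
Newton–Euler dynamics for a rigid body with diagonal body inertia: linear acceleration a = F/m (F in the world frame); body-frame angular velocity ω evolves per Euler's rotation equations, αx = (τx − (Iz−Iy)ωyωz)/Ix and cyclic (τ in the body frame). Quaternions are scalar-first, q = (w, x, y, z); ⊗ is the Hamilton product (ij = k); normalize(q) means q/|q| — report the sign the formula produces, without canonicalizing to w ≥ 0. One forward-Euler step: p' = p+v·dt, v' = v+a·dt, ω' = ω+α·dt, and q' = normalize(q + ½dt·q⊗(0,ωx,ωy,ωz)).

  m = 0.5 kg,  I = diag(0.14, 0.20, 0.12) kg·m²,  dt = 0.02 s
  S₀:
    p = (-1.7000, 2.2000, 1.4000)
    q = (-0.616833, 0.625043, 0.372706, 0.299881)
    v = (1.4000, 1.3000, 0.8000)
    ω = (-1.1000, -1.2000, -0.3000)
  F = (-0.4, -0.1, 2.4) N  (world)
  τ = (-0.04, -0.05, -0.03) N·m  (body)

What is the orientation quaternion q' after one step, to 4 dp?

q' = (-0.6045, 0.6342, 0.3786, 0.2983)

2q̇ = q⊗(0,ω) = (1.2247588, 0.9265617, 0.5978434, -0.1550251)
q + ½dt·q⊗(0,ω), renormalized = (-0.6045, 0.6342, 0.3786, 0.2983)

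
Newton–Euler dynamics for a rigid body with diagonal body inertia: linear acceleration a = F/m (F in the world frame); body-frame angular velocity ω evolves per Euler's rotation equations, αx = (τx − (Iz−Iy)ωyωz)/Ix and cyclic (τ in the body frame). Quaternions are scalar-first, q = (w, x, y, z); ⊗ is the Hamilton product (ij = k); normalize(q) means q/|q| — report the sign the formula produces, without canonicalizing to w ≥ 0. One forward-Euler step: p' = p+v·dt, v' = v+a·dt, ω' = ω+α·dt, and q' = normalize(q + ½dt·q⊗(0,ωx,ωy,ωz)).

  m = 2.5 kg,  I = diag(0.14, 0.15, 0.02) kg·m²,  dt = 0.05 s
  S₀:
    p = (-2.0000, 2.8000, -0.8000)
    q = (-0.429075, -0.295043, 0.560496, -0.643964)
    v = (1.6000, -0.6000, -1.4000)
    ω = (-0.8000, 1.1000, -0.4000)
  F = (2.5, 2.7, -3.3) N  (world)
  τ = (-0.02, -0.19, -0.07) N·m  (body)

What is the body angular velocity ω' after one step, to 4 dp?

precession coupling ω×(Iω) = (0.0572, 0.0384, -0.0088)
(τ − ω×Iω)/I = (-0.5514, -1.5227, -3.0600)
ω + α·dt = (-0.8276, 1.0239, -0.5530)

ω' = (-0.8276, 1.0239, -0.5530)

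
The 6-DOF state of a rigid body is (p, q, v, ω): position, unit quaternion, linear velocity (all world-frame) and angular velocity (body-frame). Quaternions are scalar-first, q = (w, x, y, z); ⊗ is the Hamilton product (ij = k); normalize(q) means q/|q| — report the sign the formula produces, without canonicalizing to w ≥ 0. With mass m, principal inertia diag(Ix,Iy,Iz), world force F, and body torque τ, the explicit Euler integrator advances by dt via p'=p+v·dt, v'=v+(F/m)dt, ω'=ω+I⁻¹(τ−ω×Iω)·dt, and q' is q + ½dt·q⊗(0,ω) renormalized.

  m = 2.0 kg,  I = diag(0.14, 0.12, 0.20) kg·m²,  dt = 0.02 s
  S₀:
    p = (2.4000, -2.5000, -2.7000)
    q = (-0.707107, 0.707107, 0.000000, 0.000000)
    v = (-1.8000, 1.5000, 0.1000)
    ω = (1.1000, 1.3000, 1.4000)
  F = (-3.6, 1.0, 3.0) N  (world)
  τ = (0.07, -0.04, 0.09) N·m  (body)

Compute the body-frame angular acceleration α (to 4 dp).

gyro term ω×Iω = (0.1456, -0.0924, -0.0286)
(τ − ω×Iω)/I = (-0.5400, 0.4367, 0.5930)

α = (-0.5400, 0.4367, 0.5930)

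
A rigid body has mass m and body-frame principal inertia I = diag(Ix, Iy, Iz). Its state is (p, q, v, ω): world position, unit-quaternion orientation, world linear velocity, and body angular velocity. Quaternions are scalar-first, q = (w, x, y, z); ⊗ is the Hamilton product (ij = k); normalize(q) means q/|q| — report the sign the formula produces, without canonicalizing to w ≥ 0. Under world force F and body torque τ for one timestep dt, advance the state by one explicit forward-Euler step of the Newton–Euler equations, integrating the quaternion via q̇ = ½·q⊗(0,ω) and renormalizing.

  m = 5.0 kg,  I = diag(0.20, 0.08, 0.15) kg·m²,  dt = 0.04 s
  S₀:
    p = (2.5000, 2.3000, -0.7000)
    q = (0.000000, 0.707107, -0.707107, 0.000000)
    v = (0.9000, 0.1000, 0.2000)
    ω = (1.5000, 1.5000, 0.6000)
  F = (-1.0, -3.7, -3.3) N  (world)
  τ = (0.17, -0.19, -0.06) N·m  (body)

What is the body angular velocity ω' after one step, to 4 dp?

gyro term ω×Iω = (0.0630, 0.0450, -0.2700)
(τ − ω×Iω)/I = (0.5350, -2.9375, 1.4000)
new body rate ω' = (1.5214, 1.3825, 0.6560)

ω' = (1.5214, 1.3825, 0.6560)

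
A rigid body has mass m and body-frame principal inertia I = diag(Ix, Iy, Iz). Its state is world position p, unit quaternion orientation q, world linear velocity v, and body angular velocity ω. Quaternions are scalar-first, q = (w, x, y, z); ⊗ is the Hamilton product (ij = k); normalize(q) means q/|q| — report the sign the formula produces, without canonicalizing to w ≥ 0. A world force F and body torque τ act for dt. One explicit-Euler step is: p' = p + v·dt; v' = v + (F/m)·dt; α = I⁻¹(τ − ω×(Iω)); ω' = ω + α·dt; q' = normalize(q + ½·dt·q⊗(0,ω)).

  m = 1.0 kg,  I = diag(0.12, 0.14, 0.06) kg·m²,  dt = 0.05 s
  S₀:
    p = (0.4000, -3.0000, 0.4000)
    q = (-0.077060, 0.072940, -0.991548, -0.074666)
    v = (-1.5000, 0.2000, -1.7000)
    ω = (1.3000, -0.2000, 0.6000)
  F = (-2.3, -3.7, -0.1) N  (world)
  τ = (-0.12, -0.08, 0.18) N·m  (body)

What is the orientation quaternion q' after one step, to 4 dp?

q' = (-0.0832, 0.0552, -0.9940, -0.0439)

q⊗(0,ω) = (-0.2483320, -0.7100400, -0.1254178, 1.2281884)
q' = normalize(q + ½dt·q⊗(0,ω)) = (-0.0832, 0.0552, -0.9940, -0.0439)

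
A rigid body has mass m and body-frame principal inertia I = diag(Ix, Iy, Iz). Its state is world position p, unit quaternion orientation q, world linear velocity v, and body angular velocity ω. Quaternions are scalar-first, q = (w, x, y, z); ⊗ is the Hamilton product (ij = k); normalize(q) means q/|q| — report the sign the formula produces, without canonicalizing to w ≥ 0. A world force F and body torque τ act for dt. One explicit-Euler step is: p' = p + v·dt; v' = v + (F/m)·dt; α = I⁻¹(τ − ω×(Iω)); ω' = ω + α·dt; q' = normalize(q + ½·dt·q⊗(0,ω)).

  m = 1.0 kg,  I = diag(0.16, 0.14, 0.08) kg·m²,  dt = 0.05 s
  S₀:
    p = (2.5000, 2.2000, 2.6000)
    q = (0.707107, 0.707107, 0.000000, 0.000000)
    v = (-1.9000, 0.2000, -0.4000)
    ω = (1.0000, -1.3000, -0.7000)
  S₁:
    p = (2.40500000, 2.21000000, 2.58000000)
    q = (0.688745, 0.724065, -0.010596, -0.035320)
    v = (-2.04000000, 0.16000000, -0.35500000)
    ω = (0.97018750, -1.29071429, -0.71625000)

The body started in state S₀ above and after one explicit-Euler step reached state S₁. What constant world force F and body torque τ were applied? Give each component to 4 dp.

velocity change Δv = (-0.14000000, -0.04000000, 0.04500000)
applied force F = (-2.8000, -0.8000, 0.9000)
ω₁ − ω₀ = (-0.02981250, 0.00928571, -0.01625000)
gyro term ω₀×Iω₀ = (-0.0546, -0.0560, 0.0260)
τ = I·(Δω/dt) + ω₀×(Iω₀) = (-0.1500, -0.0300, 0.0000)

F = (-2.8000, -0.8000, 0.9000)
τ = (-0.1500, -0.0300, 0.0000)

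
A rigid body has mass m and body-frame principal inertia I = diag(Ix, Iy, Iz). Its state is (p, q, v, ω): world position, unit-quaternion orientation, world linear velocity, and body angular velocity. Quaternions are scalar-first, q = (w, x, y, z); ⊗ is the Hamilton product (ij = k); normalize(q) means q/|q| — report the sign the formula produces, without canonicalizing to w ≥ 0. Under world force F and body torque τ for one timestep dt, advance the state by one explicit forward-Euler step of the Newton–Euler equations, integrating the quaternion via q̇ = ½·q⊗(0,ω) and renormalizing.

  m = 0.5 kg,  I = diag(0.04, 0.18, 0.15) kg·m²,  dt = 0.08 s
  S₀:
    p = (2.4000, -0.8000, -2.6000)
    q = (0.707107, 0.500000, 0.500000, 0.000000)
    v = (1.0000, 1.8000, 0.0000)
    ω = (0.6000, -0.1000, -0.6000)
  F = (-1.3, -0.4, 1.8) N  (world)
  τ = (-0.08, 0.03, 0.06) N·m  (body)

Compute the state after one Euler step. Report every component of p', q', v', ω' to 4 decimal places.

p' = (2.4800, -0.6560, -2.6000)
q' = (0.6967, 0.5047, 0.5089, -0.0310)
v' = (0.7920, 1.7360, 0.2880)
ω' = (0.4436, -0.1043, -0.5635)

new position p' = (2.4800, -0.6560, -2.6000)
new velocity v' = (0.7920, 1.7360, 0.2880)
ω×(Iω) gyroscopic = (-0.0018, 0.0396, -0.0084)
angular accel α = (-1.9550, -0.0533, 0.4560)
ω' = ω + α·dt = (0.4436, -0.1043, -0.5635)
q⊗(0,ω) = (-0.2500000, 0.1242642, 0.2292893, -0.7742642)
updated quaternion q' = (0.6967, 0.5047, 0.5089, -0.0310)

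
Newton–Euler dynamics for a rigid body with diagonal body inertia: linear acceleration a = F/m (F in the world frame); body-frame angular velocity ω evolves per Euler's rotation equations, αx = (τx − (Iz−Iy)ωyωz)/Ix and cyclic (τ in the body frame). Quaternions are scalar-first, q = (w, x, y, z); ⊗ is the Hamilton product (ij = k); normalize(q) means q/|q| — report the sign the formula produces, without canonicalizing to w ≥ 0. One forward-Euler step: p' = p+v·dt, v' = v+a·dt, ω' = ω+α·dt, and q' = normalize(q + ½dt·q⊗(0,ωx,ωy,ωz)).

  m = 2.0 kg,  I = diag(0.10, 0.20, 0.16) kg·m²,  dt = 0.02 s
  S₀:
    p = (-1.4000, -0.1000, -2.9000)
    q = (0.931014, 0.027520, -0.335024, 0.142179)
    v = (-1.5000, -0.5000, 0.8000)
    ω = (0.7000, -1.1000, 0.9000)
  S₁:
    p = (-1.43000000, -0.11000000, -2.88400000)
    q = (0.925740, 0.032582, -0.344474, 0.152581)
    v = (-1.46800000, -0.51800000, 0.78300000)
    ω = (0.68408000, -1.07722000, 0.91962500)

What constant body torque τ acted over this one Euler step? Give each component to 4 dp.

τ = (-0.0400, 0.1900, 0.0800)

rate change Δω = (-0.01592000, 0.02278000, 0.01962500)
applied torque τ = (-0.0400, 0.1900, 0.0800)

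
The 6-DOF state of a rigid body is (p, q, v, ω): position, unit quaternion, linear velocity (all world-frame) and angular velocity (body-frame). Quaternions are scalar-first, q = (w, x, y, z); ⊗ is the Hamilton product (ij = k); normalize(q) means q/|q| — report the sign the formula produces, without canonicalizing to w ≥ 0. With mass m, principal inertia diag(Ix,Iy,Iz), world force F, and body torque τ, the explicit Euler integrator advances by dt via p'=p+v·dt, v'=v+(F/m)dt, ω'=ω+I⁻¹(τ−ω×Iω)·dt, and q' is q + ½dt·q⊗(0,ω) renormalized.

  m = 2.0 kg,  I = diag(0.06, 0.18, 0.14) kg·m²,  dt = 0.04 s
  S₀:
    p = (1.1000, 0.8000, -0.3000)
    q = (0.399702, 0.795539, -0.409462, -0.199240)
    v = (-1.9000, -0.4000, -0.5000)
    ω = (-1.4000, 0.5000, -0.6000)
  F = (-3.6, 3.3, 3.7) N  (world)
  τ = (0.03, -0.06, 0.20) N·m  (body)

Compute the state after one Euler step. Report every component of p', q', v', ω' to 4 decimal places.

(τ − ω×Iω)/I = (0.3000, 0.0400, 2.0286)
ω' = ω + α·dt = (-1.3880, 0.5016, -0.5189)
Hamilton product q⊗(0,ω) = (1.1989416, -0.2142856, 0.9561104, -0.4152985)
updated quaternion q' = (0.4235, 0.7908, -0.3901, -0.2074)
a = F/m = (-1.8000, 1.6500, 1.8500)
p + v·dt = (1.0240, 0.7840, -0.3200)
v' = v + a·dt = (-1.9720, -0.3340, -0.4260)

p' = (1.0240, 0.7840, -0.3200)
q' = (0.4235, 0.7908, -0.3901, -0.2074)
v' = (-1.9720, -0.3340, -0.4260)
ω' = (-1.3880, 0.5016, -0.5189)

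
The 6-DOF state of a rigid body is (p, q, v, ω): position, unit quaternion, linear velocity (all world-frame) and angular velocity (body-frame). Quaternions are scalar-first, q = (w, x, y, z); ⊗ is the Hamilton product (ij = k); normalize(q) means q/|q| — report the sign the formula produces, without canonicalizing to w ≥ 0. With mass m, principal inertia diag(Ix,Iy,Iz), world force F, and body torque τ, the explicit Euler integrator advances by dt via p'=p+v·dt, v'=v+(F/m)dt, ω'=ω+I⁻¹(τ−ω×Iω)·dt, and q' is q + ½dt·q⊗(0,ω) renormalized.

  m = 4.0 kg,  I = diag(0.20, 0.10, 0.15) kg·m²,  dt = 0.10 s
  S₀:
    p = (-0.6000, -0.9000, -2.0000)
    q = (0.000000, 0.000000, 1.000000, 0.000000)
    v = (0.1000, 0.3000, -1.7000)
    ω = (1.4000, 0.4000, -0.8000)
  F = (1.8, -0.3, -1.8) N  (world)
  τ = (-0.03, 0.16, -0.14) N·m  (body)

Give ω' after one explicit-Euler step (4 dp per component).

ω' = (1.3930, 0.6160, -0.8560)

ω×(Iω) gyroscopic = (-0.0160, -0.0560, -0.0560)
α = I⁻¹(τ − ω×Iω) = (-0.0700, 2.1600, -0.5600)
ω + α·dt = (1.3930, 0.6160, -0.8560)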